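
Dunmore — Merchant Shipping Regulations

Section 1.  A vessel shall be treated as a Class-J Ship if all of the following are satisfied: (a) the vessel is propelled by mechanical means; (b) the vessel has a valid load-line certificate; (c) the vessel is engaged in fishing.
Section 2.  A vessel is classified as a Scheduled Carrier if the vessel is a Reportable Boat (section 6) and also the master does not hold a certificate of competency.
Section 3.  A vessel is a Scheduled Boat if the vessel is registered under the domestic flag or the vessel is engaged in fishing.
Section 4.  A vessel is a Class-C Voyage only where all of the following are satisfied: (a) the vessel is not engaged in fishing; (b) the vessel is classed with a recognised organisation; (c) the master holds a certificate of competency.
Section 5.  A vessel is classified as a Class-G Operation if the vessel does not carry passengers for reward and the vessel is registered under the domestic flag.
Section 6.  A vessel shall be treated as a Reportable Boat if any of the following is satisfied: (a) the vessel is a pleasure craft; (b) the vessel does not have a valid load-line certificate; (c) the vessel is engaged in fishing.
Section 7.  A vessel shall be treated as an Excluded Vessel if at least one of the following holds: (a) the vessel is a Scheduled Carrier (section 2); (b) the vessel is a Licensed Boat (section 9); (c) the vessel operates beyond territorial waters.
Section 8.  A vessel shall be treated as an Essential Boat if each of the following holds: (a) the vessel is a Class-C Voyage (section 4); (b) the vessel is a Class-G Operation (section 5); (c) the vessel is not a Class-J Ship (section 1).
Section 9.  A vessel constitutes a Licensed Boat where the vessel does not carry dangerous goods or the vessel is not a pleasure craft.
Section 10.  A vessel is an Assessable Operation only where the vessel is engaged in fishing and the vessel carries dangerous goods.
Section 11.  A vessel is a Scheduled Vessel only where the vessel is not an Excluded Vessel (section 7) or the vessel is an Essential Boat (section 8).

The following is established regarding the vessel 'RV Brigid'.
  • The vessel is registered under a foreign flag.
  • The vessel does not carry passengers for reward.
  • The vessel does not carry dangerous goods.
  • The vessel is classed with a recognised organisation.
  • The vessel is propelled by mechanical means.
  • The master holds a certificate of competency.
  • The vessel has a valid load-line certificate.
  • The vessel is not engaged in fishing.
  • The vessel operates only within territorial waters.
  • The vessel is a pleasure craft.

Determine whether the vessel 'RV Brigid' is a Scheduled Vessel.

section 6 — Reportable Boat: [the vessel is a pleasure craft? yes] OR [the vessel does not have a valid load-line certificate? no] OR [the vessel is engaged in fishing? no] → satisfied.
section 2 — Scheduled Carrier: [Reportable Boat (section 6)? yes] AND [the master does not hold a certificate of competency? no] → not satisfied.
section 9 — Licensed Boat: [the vessel does not carry dangerous goods? yes] OR [the vessel is not a pleasure craft? no] → satisfied.
section 7 — Excluded Vessel: [Scheduled Carrier (section 2)? no] OR [Licensed Boat (section 9)? yes] OR [the vessel operates beyond territorial waters? no] → satisfied.
section 4 — Class-C Voyage: [the vessel is not engaged in fishing? yes] AND [the vessel is classed with a recognised organisation? yes] AND [the master holds a certificate of competency? yes] → satisfied.
section 5 — Class-G Operation: [the vessel does not carry passengers for reward? yes] AND [the vessel is registered under the domestic flag? no] → not satisfied.
section 1 — Class-J Ship: [the vessel is propelled by mechanical means? yes] AND [the vessel has a valid load-line certificate? yes] AND [the vessel is engaged in fishing? no] → not satisfied.
section 8 — Essential Boat: [Class-C Voyage (section 4)? yes] AND [Class-G Operation (section 5)? no] AND [not a Class-J Ship (section 1)? yes] → not satisfied.
section 11 — Scheduled Vessel: [not an Excluded Vessel (section 7)? no] OR [Essential Boat (section 8)? no] → not satisfied.

No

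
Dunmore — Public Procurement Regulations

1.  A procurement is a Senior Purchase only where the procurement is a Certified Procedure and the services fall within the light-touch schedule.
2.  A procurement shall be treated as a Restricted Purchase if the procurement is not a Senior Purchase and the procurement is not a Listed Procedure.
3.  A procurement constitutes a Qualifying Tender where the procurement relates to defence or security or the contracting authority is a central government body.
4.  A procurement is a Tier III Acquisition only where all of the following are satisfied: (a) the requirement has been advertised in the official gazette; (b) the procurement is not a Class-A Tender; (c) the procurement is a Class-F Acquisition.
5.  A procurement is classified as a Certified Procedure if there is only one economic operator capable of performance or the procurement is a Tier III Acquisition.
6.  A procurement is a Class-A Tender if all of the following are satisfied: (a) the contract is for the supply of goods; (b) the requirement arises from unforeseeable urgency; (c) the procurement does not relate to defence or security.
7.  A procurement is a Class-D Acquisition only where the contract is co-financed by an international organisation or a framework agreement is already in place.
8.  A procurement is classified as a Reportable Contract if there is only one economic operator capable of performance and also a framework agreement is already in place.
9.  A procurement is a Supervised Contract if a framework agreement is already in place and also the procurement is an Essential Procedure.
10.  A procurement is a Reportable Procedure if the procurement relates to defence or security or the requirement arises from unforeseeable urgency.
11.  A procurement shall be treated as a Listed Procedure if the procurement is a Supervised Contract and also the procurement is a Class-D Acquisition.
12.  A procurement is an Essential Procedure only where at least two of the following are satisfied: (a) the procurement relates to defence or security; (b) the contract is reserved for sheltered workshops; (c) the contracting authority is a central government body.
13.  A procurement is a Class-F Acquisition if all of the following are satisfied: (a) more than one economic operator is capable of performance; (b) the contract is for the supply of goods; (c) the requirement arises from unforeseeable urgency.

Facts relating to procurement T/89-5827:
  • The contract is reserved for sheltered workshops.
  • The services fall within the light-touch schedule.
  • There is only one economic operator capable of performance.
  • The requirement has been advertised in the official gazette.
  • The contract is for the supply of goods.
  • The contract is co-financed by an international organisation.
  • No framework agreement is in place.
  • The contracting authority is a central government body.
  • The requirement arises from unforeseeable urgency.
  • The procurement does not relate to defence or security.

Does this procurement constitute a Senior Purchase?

paragraph 6 — Class-A Tender: [the contract is for the supply of goods? yes] AND [the requirement arises from unforeseeable urgency? yes] AND [the procurement does not relate to defence or security? yes] → satisfied.
paragraph 13 — Class-F Acquisition: [more than one economic operator is capable of performance? no] AND [the contract is for the supply of goods? yes] AND [the requirement arises from unforeseeable urgency? yes] → not satisfied.
paragraph 4 — Tier III Acquisition: [the requirement has been advertised in the official gazette? yes] AND [not a Class-A Tender (paragraph 6)? no] AND [Class-F Acquisition (paragraph 13)? no] → not satisfied.
paragraph 5 — Certified Procedure: [there is only one economic operator capable of performance? yes] OR [Tier III Acquisition (paragraph 4)? no] → satisfied.
paragraph 1 — Senior Purchase: [Certified Procedure (paragraph 5)? yes] AND [the services fall within the light-touch schedule? yes] → satisfied.

Yes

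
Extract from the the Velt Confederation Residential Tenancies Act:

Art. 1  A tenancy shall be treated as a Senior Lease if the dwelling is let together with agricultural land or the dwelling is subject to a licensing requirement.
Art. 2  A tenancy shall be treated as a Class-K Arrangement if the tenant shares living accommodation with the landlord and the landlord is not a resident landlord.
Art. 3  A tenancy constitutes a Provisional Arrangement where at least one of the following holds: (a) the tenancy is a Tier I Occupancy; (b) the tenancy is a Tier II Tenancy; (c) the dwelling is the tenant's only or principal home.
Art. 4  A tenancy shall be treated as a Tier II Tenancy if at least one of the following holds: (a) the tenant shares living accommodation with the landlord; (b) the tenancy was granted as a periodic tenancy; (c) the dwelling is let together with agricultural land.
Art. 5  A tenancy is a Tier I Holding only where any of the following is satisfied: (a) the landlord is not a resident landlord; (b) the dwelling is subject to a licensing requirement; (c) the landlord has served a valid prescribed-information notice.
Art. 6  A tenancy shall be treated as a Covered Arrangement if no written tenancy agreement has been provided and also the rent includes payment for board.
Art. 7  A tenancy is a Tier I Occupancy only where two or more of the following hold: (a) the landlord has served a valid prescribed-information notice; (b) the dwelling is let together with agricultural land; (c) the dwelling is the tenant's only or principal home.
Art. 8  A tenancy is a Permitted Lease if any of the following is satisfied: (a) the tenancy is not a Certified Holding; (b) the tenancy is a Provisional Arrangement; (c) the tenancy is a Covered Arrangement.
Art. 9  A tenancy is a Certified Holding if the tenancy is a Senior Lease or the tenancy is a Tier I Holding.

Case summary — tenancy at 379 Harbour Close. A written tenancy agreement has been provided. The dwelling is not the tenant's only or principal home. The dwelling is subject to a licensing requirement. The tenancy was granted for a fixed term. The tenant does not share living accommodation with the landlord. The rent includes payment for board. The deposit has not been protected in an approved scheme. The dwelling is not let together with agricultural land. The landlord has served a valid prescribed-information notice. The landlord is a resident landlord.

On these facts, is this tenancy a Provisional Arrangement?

No

article 7 — Tier I Occupancy: the landlord has served a valid prescribed-information notice? yes; the dwelling is let together with agricultural land? no; the dwelling is the tenant's only or principal home? no — 1 of 3 hold (need ≥2) → not satisfied.
article 4 — Tier II Tenancy: [the tenant shares living accommodation with the landlord? no] OR [the tenancy was granted as a periodic tenancy? no] OR [the dwelling is let together with agricultural land? no] → not satisfied.
article 3 — Provisional Arrangement: [Tier I Occupancy (article 7)? no] OR [Tier II Tenancy (article 4)? no] OR [the dwelling is the tenant's only or principal home? no] → not satisfied.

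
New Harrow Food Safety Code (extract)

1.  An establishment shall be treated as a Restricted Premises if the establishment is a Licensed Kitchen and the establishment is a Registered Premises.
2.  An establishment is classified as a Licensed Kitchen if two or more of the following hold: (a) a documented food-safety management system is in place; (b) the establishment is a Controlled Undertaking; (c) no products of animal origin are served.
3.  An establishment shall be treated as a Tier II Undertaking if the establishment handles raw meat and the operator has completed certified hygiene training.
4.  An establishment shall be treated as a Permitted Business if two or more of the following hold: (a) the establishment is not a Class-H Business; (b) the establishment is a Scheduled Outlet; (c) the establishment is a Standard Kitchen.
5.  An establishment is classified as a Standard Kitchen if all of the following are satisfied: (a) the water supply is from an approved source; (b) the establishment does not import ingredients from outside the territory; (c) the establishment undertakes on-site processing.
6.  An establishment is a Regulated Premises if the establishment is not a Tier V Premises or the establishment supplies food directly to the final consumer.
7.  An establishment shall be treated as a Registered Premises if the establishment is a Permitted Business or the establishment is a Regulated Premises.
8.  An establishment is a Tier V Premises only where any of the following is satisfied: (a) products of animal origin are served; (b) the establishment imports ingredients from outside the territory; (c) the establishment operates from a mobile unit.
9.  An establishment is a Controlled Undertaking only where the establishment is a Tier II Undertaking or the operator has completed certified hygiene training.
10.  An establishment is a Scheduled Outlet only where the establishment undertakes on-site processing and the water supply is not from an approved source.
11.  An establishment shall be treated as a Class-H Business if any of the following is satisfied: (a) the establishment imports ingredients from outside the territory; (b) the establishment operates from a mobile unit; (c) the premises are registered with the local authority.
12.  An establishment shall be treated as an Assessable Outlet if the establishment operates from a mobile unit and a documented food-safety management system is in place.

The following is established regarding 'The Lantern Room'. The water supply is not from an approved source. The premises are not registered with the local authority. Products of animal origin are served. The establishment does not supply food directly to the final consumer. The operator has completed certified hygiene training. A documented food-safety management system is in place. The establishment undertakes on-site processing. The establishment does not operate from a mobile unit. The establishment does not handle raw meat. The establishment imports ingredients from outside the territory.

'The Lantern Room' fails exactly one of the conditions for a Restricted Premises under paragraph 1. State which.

Under paragraph 3: the establishment handles raw meat? no; and the operator has completed certified hygiene training? yes. So the establishment is not a Tier II Undertaking.
Under paragraph 9: Tier II Undertaking (paragraph 3)? no; or the operator has completed certified hygiene training? yes. So the establishment is a Controlled Undertaking.
Under paragraph 2: a documented food-safety management system is in place? yes; Controlled Undertaking (paragraph 9)? yes; no products of animal origin are served? no — 2 of 3 hold (need ≥2) → satisfied.
Under paragraph 11: the establishment imports ingredients from outside the territory? yes; or the establishment operates from a mobile unit? no; or the premises are registered with the local authority? no. So the establishment is a Class-H Business.
Under paragraph 10: the establishment undertakes on-site processing? yes; and the water supply is not from an approved source? yes. So the establishment is a Scheduled Outlet.
Under paragraph 5: the water supply is from an approved source? no; and the establishment does not import ingredients from outside the territory? no; and the establishment undertakes on-site processing? yes. So the establishment is not a Standard Kitchen.
Under paragraph 4: not a Class-H Business (paragraph 11)? no; Scheduled Outlet (paragraph 10)? yes; Standard Kitchen (paragraph 5)? no — 1 of 3 hold (need ≥2) → not satisfied.
Under paragraph 8: products of animal origin are served? yes; or the establishment imports ingredients from outside the territory? yes; or the establishment operates from a mobile unit? no. So the establishment is a Tier V Premises.
Under paragraph 6: not a Tier V Premises (paragraph 8)? no; or the establishment supplies food directly to the final consumer? no. So the establishment is not a Regulated Premises.
Under paragraph 7: Permitted Business (paragraph 4)? no; or Regulated Premises (paragraph 6)? no. So the establishment is not a Registered Premises.
Under paragraph 1: Licensed Kitchen (paragraph 2)? yes; and Registered Premises (paragraph 7)? no. So the establishment is not a Restricted Premises.

Registered Premises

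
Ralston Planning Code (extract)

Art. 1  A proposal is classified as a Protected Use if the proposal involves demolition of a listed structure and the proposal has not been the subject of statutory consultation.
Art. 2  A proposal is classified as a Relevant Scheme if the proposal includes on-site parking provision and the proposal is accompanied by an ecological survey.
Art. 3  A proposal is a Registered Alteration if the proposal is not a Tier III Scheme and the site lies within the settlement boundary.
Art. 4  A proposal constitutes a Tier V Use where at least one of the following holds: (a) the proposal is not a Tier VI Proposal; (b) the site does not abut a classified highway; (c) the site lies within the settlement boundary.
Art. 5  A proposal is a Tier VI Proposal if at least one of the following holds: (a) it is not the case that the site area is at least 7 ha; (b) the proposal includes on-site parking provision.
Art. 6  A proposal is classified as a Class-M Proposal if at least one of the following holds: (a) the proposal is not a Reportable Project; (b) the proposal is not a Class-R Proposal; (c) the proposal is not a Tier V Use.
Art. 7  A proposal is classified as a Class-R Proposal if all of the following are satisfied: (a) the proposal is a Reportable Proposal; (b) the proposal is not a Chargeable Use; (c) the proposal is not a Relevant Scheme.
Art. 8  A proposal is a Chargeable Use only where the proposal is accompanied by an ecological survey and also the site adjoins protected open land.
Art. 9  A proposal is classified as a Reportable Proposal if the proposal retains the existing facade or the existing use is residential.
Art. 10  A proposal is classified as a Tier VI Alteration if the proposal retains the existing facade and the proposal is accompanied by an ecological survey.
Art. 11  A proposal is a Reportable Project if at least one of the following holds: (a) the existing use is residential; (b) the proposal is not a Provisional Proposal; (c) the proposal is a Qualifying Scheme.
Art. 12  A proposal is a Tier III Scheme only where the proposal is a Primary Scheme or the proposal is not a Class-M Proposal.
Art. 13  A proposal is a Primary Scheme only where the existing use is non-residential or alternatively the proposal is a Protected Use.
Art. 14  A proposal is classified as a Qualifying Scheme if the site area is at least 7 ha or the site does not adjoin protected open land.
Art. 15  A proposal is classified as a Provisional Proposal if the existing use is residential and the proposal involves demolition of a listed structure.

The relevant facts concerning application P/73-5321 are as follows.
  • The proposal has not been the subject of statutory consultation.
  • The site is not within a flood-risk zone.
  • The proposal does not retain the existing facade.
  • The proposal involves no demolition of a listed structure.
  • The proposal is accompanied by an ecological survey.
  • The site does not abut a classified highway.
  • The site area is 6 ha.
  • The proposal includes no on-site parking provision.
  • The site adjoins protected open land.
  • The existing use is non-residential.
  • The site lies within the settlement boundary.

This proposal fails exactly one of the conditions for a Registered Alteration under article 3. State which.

article 1 — Protected Use: [the proposal involves demolition of a listed structure? no] AND [the proposal has not been the subject of statutory consultation? yes] → not satisfied.
article 13 — Primary Scheme: [the existing use is non-residential? yes] OR [Protected Use (article 1)? no] → satisfied.
article 15 — Provisional Proposal: [the existing use is residential? no] AND [the proposal involves demolition of a listed structure? no] → not satisfied.
article 14 — Qualifying Scheme: [site area: 6 ha ≥ 7 ha? no] OR [the site does not adjoin protected open land? no] → not satisfied.
article 11 — Reportable Project: [the existing use is residential? no] OR [not a Provisional Proposal (article 15)? yes] OR [Qualifying Scheme (article 14)? no] → satisfied.
article 9 — Reportable Proposal: [the proposal retains the existing facade? no] OR [the existing use is residential? no] → not satisfied.
article 8 — Chargeable Use: [the proposal is accompanied by an ecological survey? yes] AND [the site adjoins protected open land? yes] → satisfied.
article 2 — Relevant Scheme: [the proposal includes on-site parking provision? no] AND [the proposal is accompanied by an ecological survey? yes] → not satisfied.
article 7 — Class-R Proposal: [Reportable Proposal (article 9)? no] AND [not a Chargeable Use (article 8)? no] AND [not a Relevant Scheme (article 2)? yes] → not satisfied.
article 5 — Tier VI Proposal: [site area: 6 ha ≥ 7 ha? no, so negated condition yes] OR [the proposal includes on-site parking provision? no] → satisfied.
article 4 — Tier V Use: [not a Tier VI Proposal (article 5)? no] OR [the site does not abut a classified highway? yes] OR [the site lies within the settlement boundary? yes] → satisfied.
article 6 — Class-M Proposal: [not a Reportable Project (article 11)? no] OR [not a Class-R Proposal (article 7)? yes] OR [not a Tier V Use (article 4)? no] → satisfied.
article 12 — Tier III Scheme: [Primary Scheme (article 13)? yes] OR [not a Class-M Proposal (article 6)? no] → satisfied.
article 3 — Registered Alteration: [not a Tier III Scheme (article 12)? no] AND [the site lies within the settlement boundary? yes] → not satisfied.

Tier III Scheme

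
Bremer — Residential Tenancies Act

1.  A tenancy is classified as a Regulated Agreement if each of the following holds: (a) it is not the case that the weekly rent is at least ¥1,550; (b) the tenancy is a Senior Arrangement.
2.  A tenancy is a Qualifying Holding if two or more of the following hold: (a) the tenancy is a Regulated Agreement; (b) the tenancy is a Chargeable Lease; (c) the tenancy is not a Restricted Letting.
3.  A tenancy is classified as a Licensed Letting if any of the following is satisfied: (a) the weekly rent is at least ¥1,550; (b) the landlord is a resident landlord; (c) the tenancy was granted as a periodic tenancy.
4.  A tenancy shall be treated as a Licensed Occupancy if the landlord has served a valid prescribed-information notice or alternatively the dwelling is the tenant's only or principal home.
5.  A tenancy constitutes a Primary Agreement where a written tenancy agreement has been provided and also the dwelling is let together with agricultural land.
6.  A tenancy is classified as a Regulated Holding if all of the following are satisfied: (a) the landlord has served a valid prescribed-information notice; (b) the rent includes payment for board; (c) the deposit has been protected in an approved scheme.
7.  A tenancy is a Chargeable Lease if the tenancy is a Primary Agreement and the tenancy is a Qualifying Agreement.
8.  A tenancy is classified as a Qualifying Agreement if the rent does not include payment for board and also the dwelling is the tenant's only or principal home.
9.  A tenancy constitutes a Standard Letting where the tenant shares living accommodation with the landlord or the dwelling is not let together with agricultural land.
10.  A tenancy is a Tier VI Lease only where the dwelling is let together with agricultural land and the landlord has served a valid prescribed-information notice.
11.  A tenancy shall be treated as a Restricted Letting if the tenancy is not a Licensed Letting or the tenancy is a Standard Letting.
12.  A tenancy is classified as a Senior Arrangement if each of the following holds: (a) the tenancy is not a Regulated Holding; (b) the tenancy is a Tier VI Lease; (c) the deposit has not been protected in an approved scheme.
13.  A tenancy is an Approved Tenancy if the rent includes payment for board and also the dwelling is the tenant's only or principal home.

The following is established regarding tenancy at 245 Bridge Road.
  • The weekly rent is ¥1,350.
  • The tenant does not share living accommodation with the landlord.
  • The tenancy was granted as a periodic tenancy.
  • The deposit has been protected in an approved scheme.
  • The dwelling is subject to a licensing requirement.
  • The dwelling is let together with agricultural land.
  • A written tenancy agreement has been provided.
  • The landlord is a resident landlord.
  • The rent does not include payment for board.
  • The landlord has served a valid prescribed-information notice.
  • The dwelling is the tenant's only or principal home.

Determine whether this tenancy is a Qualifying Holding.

paragraph 6 — Regulated Holding: [the landlord has served a valid prescribed-information notice? yes] AND [the rent includes payment for board? no] AND [the deposit has been protected in an approved scheme? yes] → not satisfied.
paragraph 10 — Tier VI Lease: [the dwelling is let together with agricultural land? yes] AND [the landlord has served a valid prescribed-information notice? yes] → satisfied.
paragraph 12 — Senior Arrangement: [not a Regulated Holding (paragraph 6)? yes] AND [Tier VI Lease (paragraph 10)? yes] AND [the deposit has not been protected in an approved scheme? no] → not satisfied.
paragraph 1 — Regulated Agreement: [weekly rent: ¥1,350 ≥ ¥1,550? no, so negated condition yes] AND [Senior Arrangement (paragraph 12)? no] → not satisfied.
paragraph 5 — Primary Agreement: [a written tenancy agreement has been provided? yes] AND [the dwelling is let together with agricultural land? yes] → satisfied.
paragraph 8 — Qualifying Agreement: [the rent does not include payment for board? yes] AND [the dwelling is the tenant's only or principal home? yes] → satisfied.
paragraph 7 — Chargeable Lease: [Primary Agreement (paragraph 5)? yes] AND [Qualifying Agreement (paragraph 8)? yes] → satisfied.
paragraph 3 — Licensed Letting: [weekly rent: ¥1,350 ≥ ¥1,550? no] OR [the landlord is a resident landlord? yes] OR [the tenancy was granted as a periodic tenancy? yes] → satisfied.
paragraph 9 — Standard Letting: [the tenant shares living accommodation with the landlord? no] OR [the dwelling is not let together with agricultural land? no] → not satisfied.
paragraph 11 — Restricted Letting: [not a Licensed Letting (paragraph 3)? no] OR [Standard Letting (paragraph 9)? no] → not satisfied.
paragraph 2 — Qualifying Holding: Regulated Agreement (paragraph 1)? no; Chargeable Lease (paragraph 7)? yes; not a Restricted Letting (paragraph 11)? yes — 2 of 3 hold (need ≥2) → satisfied.

Yes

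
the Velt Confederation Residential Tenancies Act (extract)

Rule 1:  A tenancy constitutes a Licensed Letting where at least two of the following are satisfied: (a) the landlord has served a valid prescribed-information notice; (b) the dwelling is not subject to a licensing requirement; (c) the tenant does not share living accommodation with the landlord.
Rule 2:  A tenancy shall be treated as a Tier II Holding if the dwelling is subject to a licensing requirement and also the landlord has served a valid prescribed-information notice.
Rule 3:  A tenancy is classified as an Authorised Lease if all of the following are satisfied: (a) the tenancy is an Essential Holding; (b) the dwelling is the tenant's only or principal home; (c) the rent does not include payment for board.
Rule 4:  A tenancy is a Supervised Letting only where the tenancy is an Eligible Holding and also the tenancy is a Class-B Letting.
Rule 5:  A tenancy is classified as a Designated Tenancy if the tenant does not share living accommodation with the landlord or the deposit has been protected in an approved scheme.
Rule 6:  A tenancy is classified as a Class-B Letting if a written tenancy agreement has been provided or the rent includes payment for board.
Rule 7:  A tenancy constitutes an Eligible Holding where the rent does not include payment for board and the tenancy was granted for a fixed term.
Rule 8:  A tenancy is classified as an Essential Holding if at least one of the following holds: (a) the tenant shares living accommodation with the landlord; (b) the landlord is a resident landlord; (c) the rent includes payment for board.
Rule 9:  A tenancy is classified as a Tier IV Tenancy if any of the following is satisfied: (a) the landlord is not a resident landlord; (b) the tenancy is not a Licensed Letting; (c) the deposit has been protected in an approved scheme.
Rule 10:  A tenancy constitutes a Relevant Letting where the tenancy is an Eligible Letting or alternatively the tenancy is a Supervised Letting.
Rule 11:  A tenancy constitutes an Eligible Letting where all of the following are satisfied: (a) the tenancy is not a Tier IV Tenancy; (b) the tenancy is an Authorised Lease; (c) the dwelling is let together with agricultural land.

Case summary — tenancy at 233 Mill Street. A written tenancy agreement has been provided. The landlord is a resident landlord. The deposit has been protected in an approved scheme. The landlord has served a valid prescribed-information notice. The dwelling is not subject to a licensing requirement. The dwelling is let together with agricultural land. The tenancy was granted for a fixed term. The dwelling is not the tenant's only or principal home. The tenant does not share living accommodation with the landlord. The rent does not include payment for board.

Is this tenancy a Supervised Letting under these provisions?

Yes

Under rule 7: the rent does not include payment for board? yes; and the tenancy was granted for a fixed term? yes. So the tenancy is an Eligible Holding.
Under rule 6: a written tenancy agreement has been provided? yes; or the rent includes payment for board? no. So the tenancy is a Class-B Letting.
Under rule 4: Eligible Holding (rule 7)? yes; and Class-B Letting (rule 6)? yes. So the tenancy is a Supervised Letting.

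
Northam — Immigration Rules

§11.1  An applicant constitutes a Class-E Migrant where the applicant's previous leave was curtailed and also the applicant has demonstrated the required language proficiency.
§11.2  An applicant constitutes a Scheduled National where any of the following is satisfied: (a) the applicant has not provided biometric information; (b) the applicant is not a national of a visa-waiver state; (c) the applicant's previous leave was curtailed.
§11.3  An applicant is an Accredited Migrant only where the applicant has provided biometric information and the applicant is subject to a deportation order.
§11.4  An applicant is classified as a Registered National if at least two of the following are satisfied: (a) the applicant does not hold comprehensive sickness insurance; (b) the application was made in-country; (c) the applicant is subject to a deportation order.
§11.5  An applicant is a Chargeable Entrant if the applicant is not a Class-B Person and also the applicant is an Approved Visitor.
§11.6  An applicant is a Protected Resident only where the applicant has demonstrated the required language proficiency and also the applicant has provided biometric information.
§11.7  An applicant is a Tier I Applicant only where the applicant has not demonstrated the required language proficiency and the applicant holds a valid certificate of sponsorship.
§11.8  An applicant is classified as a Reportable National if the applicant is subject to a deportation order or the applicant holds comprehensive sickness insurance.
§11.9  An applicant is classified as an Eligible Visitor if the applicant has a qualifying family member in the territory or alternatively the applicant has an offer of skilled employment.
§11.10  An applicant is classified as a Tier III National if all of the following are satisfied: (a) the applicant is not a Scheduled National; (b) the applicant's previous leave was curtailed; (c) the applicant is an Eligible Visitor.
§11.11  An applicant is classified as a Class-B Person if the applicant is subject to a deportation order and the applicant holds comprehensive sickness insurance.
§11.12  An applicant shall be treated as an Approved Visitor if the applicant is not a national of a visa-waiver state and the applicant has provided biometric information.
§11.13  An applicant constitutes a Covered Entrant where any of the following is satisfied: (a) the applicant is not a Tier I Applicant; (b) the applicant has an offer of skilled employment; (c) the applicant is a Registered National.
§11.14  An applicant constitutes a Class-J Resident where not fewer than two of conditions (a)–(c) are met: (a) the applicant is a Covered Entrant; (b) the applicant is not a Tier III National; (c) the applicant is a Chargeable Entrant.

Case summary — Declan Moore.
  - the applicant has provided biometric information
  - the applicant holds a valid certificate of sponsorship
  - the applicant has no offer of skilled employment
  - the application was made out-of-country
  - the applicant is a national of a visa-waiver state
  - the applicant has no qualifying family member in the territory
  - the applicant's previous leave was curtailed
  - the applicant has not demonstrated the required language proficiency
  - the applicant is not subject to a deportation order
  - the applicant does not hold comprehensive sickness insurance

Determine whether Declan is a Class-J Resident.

§11.7 — Tier I Applicant: [the applicant has not demonstrated the required language proficiency? yes] AND [the applicant holds a valid certificate of sponsorship? yes] → satisfied.
§11.4 — Registered National: the applicant does not hold comprehensive sickness insurance? yes; the application was made in-country? no; the applicant is subject to a deportation order? no — 1 of 3 hold (need ≥2) → not satisfied.
§11.13 — Covered Entrant: [not a Tier I Applicant (§11.7)? no] OR [the applicant has an offer of skilled employment? no] OR [Registered National (§11.4)? no] → not satisfied.
§11.2 — Scheduled National: [the applicant has not provided biometric information? no] OR [the applicant is not a national of a visa-waiver state? no] OR [the applicant's previous leave was curtailed? yes] → satisfied.
§11.9 — Eligible Visitor: [the applicant has a qualifying family member in the territory? no] OR [the applicant has an offer of skilled employment? no] → not satisfied.
§11.10 — Tier III National: [not a Scheduled National (§11.2)? no] AND [the applicant's previous leave was curtailed? yes] AND [Eligible Visitor (§11.9)? no] → not satisfied.
§11.11 — Class-B Person: [the applicant is subject to a deportation order? no] AND [the applicant holds comprehensive sickness insurance? no] → not satisfied.
§11.12 — Approved Visitor: [the applicant is not a national of a visa-waiver state? no] AND [the applicant has provided biometric information? yes] → not satisfied.
§11.5 — Chargeable Entrant: [not a Class-B Person (§11.11)? yes] AND [Approved Visitor (§11.12)? no] → not satisfied.
§11.14 — Class-J Resident: Covered Entrant (§11.13)? no; not a Tier III National (§11.10)? yes; Chargeable Entrant (§11.5)? no — 1 of 3 hold (need ≥2) → not satisfied.

No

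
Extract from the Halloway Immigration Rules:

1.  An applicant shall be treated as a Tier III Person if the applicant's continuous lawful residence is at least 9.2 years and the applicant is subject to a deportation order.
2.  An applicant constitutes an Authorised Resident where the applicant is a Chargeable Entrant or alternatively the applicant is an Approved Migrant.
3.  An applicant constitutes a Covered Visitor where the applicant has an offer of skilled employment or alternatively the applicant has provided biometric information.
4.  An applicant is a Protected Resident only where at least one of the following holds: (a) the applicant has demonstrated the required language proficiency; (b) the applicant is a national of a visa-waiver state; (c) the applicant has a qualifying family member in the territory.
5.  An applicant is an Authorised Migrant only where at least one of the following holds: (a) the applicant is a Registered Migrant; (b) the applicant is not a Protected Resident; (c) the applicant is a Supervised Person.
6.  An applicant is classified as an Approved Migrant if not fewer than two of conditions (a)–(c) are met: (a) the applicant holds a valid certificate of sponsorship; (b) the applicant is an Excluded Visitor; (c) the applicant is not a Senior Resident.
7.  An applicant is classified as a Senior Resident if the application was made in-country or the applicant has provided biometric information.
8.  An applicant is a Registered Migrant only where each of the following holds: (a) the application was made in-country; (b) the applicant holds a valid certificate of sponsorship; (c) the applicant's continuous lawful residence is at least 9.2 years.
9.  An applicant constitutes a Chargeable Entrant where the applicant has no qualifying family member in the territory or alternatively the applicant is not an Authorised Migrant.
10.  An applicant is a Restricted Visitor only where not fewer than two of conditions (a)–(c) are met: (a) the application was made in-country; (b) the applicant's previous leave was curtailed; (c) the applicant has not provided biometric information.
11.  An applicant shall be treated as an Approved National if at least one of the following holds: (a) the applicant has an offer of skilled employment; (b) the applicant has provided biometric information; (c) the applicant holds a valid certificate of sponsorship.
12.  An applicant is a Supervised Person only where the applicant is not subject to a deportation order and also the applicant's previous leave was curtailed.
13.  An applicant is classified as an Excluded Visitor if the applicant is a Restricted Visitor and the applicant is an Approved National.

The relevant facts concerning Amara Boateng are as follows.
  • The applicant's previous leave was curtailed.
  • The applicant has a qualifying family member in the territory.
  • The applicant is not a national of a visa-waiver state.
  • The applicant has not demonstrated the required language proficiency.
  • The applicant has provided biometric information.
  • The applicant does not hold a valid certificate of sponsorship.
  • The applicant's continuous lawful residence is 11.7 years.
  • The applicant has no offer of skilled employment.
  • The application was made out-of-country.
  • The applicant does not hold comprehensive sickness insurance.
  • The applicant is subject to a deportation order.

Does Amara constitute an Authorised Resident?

Yes

paragraph 8 — Registered Migrant: [the application was made in-country? no] AND [the applicant holds a valid certificate of sponsorship? no] AND [applicant's continuous lawful residence: 11.7 years ≥ 9.2 years? yes] → not satisfied.
paragraph 4 — Protected Resident: [the applicant has demonstrated the required language proficiency? no] OR [the applicant is a national of a visa-waiver state? no] OR [the applicant has a qualifying family member in the territory? yes] → satisfied.
paragraph 12 — Supervised Person: [the applicant is not subject to a deportation order? no] AND [the applicant's previous leave was curtailed? yes] → not satisfied.
paragraph 5 — Authorised Migrant: [Registered Migrant (paragraph 8)? no] OR [not a Protected Resident (paragraph 4)? no] OR [Supervised Person (paragraph 12)? no] → not satisfied.
paragraph 9 — Chargeable Entrant: [the applicant has no qualifying family member in the territory? no] OR [not an Authorised Migrant (paragraph 5)? yes] → satisfied.
paragraph 10 — Restricted Visitor: the application was made in-country? no; the applicant's previous leave was curtailed? yes; the applicant has not provided biometric information? no — 1 of 3 hold (need ≥2) → not satisfied.
paragraph 11 — Approved National: [the applicant has an offer of skilled employment? no] OR [the applicant has provided biometric information? yes] OR [the applicant holds a valid certificate of sponsorship? no] → satisfied.
paragraph 13 — Excluded Visitor: [Restricted Visitor (paragraph 10)? no] AND [Approved National (paragraph 11)? yes] → not satisfied.
paragraph 7 — Senior Resident: [the application was made in-country? no] OR [the applicant has provided biometric information? yes] → satisfied.
paragraph 6 — Approved Migrant: the applicant holds a valid certificate of sponsorship? no; Excluded Visitor (paragraph 13)? no; not a Senior Resident (paragraph 7)? no — 0 of 3 hold (need ≥2) → not satisfied.
paragraph 2 — Authorised Resident: [Chargeable Entrant (paragraph 9)? yes] OR [Approved Migrant (paragraph 6)? no] → satisfied.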